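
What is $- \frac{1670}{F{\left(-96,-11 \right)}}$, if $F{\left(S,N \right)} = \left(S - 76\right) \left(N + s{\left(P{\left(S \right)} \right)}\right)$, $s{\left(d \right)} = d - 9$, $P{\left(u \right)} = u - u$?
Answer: $- \frac{167}{344} \approx -0.48547$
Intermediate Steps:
$P{\left(u \right)} = 0$
$s{\left(d \right)} = -9 + d$
$F{\left(S,N \right)} = \left(-76 + S\right) \left(-9 + N\right)$ ($F{\left(S,N \right)} = \left(S - 76\right) \left(N + \left(-9 + 0\right)\right) = \left(-76 + S\right) \left(N - 9\right) = \left(-76 + S\right) \left(-9 + N\right)$)
$- \frac{1670}{F{\left(-96,-11 \right)}} = - \frac{1670}{684 - -836 - -864 - -1056} = - \frac{1670}{684 + 836 + 864 + 1056} = - \frac{1670}{3440} = \left(-1670\right) \frac{1}{3440} = - \frac{167}{344}$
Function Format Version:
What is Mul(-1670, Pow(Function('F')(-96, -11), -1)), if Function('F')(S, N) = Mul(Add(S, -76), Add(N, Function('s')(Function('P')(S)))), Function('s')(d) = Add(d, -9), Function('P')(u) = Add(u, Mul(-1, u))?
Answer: Rational(-167, 344) ≈ -0.48547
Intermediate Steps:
Function('P')(u) = 0
Function('s')(d) = Add(-9, d)
Function('F')(S, N) = Mul(Add(-76, S), Add(-9, N)) (Function('F')(S, N) = Mul(Add(S, -76), Add(N, Add(-9, 0))) = Mul(Add(-76, S), Add(N, -9)) = Mul(Add(-76, S), Add(-9, N)))
Mul(-1670, Pow(Function('F')(-96, -11), -1)) = Mul(-1670, Pow(Add(684, Mul(-76, -11), Mul(-9, -96), Mul(-11, -96)), -1)) = Mul(-1670, Pow(Add(684, 836, 864, 1056), -1)) = Mul(-1670, Pow(3440, -1)) = Mul(-1670, Rational(1, 3440)) = Rational(-167, 344)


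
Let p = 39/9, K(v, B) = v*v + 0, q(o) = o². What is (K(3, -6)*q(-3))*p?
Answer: 351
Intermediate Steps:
K(v, B) = v² (K(v, B) = v² + 0 = v²)
p = 13/3 (p = 39*(⅑) = 13/3 ≈ 4.3333)
(K(3, -6)*q(-3))*p = (3²*(-3)²)*(13/3) = (9*9)*(13/3) = 81*(13/3) = 351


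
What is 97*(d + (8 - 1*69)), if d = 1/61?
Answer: -360840/61 ≈ -5915.4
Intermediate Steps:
d = 1/61 ≈ 0.016393
97*(d + (8 - 1*69)) = 97*(1/61 + (8 - 1*69)) = 97*(1/61 + (8 - 69)) = 97*(1/61 - 61) = 97*(-3720/61) = -360840/61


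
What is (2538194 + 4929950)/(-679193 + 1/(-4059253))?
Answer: -15157542968216/1378508111415 ≈ -10.996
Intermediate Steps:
(2538194 + 4929950)/(-679193 + 1/(-4059253)) = 7468144/(-679193 - 1/4059253) = 7468144/(-2757016222830/4059253) = 7468144*(-4059253/2757016222830) = -15157542968216/1378508111415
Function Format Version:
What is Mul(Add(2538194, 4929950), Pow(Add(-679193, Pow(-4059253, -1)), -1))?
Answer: Rational(-15157542968216, 1378508111415) ≈ -10.996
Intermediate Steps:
Mul(Add(2538194, 4929950), Pow(Add(-679193, Pow(-4059253, -1)), -1)) = Mul(7468144, Pow(Add(-679193, Rational(-1, 4059253)), -1)) = Mul(7468144, Pow(Rational(-2757016222830, 4059253), -1)) = Mul(7468144, Rational(-4059253, 2757016222830)) = Rational(-15157542968216, 1378508111415)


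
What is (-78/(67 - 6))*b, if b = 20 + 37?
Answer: -4446/61 ≈ -72.885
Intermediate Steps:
b = 57
(-78/(67 - 6))*b = (-78/(67 - 6))*57 = (-78/61)*57 = ((1/61)*(-78))*57 = -78/61*57 = -4446/61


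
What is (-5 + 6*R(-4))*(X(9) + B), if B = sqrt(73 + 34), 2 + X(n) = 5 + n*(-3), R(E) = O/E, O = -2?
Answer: 48 - 2*sqrt(107) ≈ 27.312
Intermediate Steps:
R(E) = -2/E
X(n) = 3 - 3*n (X(n) = -2 + (5 + n*(-3)) = -2 + (5 - 3*n) = 3 - 3*n)
B = sqrt(107) ≈ 10.344
(-5 + 6*R(-4))*(X(9) + B) = (-5 + 6*(-2/(-4)))*((3 - 3*9) + sqrt(107)) = (-5 + 6*(-2*(-1/4)))*((3 - 27) + sqrt(107)) = (-5 + 6*(1/2))*(-24 + sqrt(107)) = (-5 + 3)*(-24 + sqrt(107)) = -2*(-24 + sqrt(107)) = 48 - 2*sqrt(107)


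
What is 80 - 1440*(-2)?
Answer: 2960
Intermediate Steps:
80 - 1440*(-2) = 80 - 144*(-20) = 80 + 2880 = 2960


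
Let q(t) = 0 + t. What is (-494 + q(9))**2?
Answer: 235225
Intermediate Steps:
q(t) = t
(-494 + q(9))**2 = (-494 + 9)**2 = (-485)**2 = 235225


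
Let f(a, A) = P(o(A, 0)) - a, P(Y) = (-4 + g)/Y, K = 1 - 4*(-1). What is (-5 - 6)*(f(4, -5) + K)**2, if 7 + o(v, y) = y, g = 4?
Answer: -11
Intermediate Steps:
K = 5 (K = 1 + 4 = 5)
o(v, y) = -7 + y
P(Y) = 0 (P(Y) = (-4 + 4)/Y = 0/Y = 0)
f(a, A) = -a (f(a, A) = 0 - a = -a)
(-5 - 6)*(f(4, -5) + K)**2 = (-5 - 6)*(-1*4 + 5)**2 = -11*(-4 + 5)**2 = -11*1**2 = -11*1 = -11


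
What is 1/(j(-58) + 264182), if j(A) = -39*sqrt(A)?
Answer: 132091/34896108671 + 39*I*sqrt(58)/69792217342 ≈ 3.7853e-6 + 4.2557e-9*I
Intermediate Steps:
1/(j(-58) + 264182) = 1/(-39*I*sqrt(58) + 264182) = 1/(264182 - 39*I*sqrt(58))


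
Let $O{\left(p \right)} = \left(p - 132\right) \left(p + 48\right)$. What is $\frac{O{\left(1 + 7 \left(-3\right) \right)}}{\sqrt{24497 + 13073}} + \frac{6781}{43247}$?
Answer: $\frac{6781}{43247} - \frac{2128 \sqrt{130}}{1105} \approx -21.801$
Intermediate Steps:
$O{\left(p \right)} = \left(-132 + p\right) \left(48 + p\right)$
$\frac{O{\left(1 + 7 \left(-3\right) \right)}}{\sqrt{24497 + 13073}} + \frac{6781}{43247} = \frac{-6336 + \left(1 + 7 \left(-3\right)\right)^{2} - 84 \left(1 + 7 \left(-3\right)\right)}{\sqrt{24497 + 13073}} + \frac{6781}{43247} = \frac{-6336 + \left(1 - 21\right)^{2} - 84 \left(1 - 21\right)}{\sqrt{37570}} + 6781 \cdot \frac{1}{43247} = \frac{-6336 + \left(-20\right)^{2} - -1680}{17 \sqrt{130}} + \frac{6781}{43247} = \left(-6336 + 400 + 1680\right) \frac{\sqrt{130}}{2210} + \frac{6781}{43247} = - 4256 \frac{\sqrt{130}}{2210} + \frac{6781}{43247} = - \frac{2128 \sqrt{130}}{1105} + \frac{6781}{43247} = \frac{6781}{43247} - \frac{2128 \sqrt{130}}{1105}$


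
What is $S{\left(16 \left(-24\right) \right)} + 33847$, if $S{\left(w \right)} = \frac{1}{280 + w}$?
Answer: $\frac{3520087}{104} \approx 33847.0$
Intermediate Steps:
$S{\left(16 \left(-24\right) \right)} + 33847 = \frac{1}{280 + 16 \left(-24\right)} + 33847 = \frac{1}{280 - 384} + 33847 = \frac{1}{-104} + 33847 = - \frac{1}{104} + 33847 = \frac{3520087}{104}$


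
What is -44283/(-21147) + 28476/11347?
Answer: 52602913/11426429 ≈ 4.6036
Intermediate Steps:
-44283/(-21147) + 28476/11347 = -44283*(-1/21147) + 28476*(1/11347) = 14761/7049 + 4068/1621 = 52602913/11426429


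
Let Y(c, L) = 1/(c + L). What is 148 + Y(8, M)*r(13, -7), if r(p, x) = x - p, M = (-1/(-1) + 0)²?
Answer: 1312/9 ≈ 145.78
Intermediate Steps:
M = 1 (M = (-1*(-1) + 0)² = (1 + 0)² = 1² = 1)
Y(c, L) = 1/(L + c)
148 + Y(8, M)*r(13, -7) = 148 + (-7 - 1*13)/(1 + 8) = 148 + (-7 - 13)/9 = 148 + (⅑)*(-20) = 148 - 20/9 = 1312/9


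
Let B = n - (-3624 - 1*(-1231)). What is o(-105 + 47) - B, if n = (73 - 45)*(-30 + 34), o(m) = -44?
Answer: -2549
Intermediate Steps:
n = 112 (n = 28*4 = 112)
B = 2505 (B = 112 - (-3624 - 1*(-1231)) = 112 - (-3624 + 1231) = 112 - 1*(-2393) = 112 + 2393 = 2505)
o(-105 + 47) - B = -44 - 1*2505 = -44 - 2505 = -2549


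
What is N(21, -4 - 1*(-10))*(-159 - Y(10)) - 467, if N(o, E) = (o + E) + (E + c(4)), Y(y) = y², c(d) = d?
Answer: -10050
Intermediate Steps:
N(o, E) = 4 + o + 2*E (N(o, E) = (o + E) + (E + 4) = (E + o) + (4 + E) = 4 + o + 2*E)
N(21, -4 - 1*(-10))*(-159 - Y(10)) - 467 = (4 + 21 + 2*(-4 - 1*(-10)))*(-159 - 1*10²) - 467 = (4 + 21 + 2*(-4 + 10))*(-159 - 1*100) - 467 = (4 + 21 + 2*6)*(-159 - 100) - 467 = (4 + 21 + 12)*(-259) - 467 = 37*(-259) - 467 = -9583 - 467 = -10050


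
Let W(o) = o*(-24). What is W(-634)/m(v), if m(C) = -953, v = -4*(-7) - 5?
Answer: -15216/953 ≈ -15.966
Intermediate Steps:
v = 23 (v = 28 - 5 = 23)
W(o) = -24*o
W(-634)/m(v) = -24*(-634)/(-953) = 15216*(-1/953) = -15216/953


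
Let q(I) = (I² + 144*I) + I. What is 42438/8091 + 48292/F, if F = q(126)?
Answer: 102212140/15348627 ≈ 6.6594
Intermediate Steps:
q(I) = I² + 145*I
F = 34146 (F = 126*(145 + 126) = 126*271 = 34146)
42438/8091 + 48292/F = 42438/8091 + 48292/34146 = 42438*(1/8091) + 48292*(1/34146) = 14146/2697 + 24146/17073 = 102212140/15348627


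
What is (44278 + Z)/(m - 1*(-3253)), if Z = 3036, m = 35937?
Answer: 23657/19595 ≈ 1.2073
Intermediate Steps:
(44278 + Z)/(m - 1*(-3253)) = (44278 + 3036)/(35937 - 1*(-3253)) = 47314/(35937 + 3253) = 47314/39190 = 47314*(1/39190) = 23657/19595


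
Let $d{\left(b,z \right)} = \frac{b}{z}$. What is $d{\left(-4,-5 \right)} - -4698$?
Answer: $\frac{23494}{5} \approx 4698.8$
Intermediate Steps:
$d{\left(-4,-5 \right)} - -4698 = - \frac{4}{-5} - -4698 = \left(-4\right) \left(- \frac{1}{5}\right) + 4698 = \frac{4}{5} + 4698 = \frac{23494}{5}$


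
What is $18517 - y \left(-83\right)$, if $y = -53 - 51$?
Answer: $9885$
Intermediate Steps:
$y = -104$ ($y = -53 - 51 = -104$)
$18517 - y \left(-83\right) = 18517 - \left(-104\right) \left(-83\right) = 18517 - 8632 = 9885$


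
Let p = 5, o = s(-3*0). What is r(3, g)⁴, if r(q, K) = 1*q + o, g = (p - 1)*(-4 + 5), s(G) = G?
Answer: 81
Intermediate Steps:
o = 0 (o = -3*0 = 0)
g = 4 (g = (5 - 1)*(-4 + 5) = 4*1 = 4)
r(q, K) = q (r(q, K) = 1*q + 0 = q + 0 = q)
r(3, g)⁴ = 3⁴ = 81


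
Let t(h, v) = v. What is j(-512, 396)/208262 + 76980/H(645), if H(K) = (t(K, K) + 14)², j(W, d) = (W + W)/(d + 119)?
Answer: 4128019903828/23289389127665 ≈ 0.17725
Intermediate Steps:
j(W, d) = 2*W/(119 + d) (j(W, d) = (2*W)/(119 + d) = 2*W/(119 + d))
H(K) = (14 + K)² (H(K) = (K + 14)² = (14 + K)²)
j(-512, 396)/208262 + 76980/H(645) = (2*(-512)/(119 + 396))/208262 + 76980/((14 + 645)²) = (2*(-512)/515)*(1/208262) + 76980/(659²) = (2*(-512)*(1/515))*(1/208262) + 76980/434281 = -1024/515*1/208262 + 76980*(1/434281) = -512/53627465 + 76980/434281 = 4128019903828/23289389127665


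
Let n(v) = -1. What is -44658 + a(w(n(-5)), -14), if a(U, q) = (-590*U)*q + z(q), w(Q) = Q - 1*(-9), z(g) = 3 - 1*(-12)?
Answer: 21437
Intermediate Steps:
z(g) = 15 (z(g) = 3 + 12 = 15)
w(Q) = 9 + Q (w(Q) = Q + 9 = 9 + Q)
a(U, q) = 15 - 590*U*q (a(U, q) = (-590*U)*q + 15 = -590*U*q + 15 = 15 - 590*U*q)
-44658 + a(w(n(-5)), -14) = -44658 + (15 - 590*(9 - 1)*(-14)) = -44658 + (15 - 590*8*(-14)) = -44658 + (15 + 66080) = -44658 + 66095 = 21437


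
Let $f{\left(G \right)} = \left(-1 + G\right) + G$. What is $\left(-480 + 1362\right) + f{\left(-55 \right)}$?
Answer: $771$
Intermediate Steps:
$f{\left(G \right)} = -1 + 2 G$
$\left(-480 + 1362\right) + f{\left(-55 \right)} = \left(-480 + 1362\right) + \left(-1 + 2 \left(-55\right)\right) = 882 - 111 = 771$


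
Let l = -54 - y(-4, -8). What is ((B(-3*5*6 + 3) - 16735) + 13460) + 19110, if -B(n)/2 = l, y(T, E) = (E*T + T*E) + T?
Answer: 16063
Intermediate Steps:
y(T, E) = T + 2*E*T (y(T, E) = (E*T + E*T) + T = 2*E*T + T = T + 2*E*T)
l = -114 (l = -54 - (-4)*(1 + 2*(-8)) = -54 - (-4)*(1 - 16) = -54 - (-4)*(-15) = -54 - 1*60 = -54 - 60 = -114)
B(n) = 228 (B(n) = -2*(-114) = 228)
((B(-3*5*6 + 3) - 16735) + 13460) + 19110 = ((228 - 16735) + 13460) + 19110 = (-16507 + 13460) + 19110 = -3047 + 19110 = 16063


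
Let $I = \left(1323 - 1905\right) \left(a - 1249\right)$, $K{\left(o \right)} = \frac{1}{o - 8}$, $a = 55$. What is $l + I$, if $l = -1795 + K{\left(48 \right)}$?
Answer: $\frac{27724521}{40} \approx 6.9311 \cdot 10^{5}$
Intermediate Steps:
$K{\left(o \right)} = \frac{1}{-8 + o}$
$I = 694908$ ($I = \left(1323 - 1905\right) \left(55 - 1249\right) = \left(-582\right) \left(-1194\right) = 694908$)
$l = - \frac{71799}{40}$ ($l = -1795 + \frac{1}{-8 + 48} = -1795 + \frac{1}{40} = - \frac{71799}{40} \approx -1795.0$)
$l + I = - \frac{71799}{40} + 694908 = \frac{27724521}{40}$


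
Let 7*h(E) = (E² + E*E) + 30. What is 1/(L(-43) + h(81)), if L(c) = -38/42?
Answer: 21/39437 ≈ 0.00053249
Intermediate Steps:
L(c) = -19/21 (L(c) = -38*1/42 = -19/21)
h(E) = 30/7 + 2*E²/7 (h(E) = ((E² + E*E) + 30)/7 = ((E² + E²) + 30)/7 = (2*E² + 30)/7 = (30 + 2*E²)/7 = 30/7 + 2*E²/7)
1/(L(-43) + h(81)) = 1/(-19/21 + (30/7 + (2/7)*81²)) = 1/(-19/21 + (30/7 + (2/7)*6561)) = 1/(-19/21 + (30/7 + 13122/7)) = 1/(-19/21 + 13152/7) = 1/(39437/21) = 21/39437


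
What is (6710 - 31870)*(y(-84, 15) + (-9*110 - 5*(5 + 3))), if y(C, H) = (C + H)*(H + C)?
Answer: -93871960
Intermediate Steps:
y(C, H) = (C + H)² (y(C, H) = (C + H)*(C + H) = (C + H)²)
(6710 - 31870)*(y(-84, 15) + (-9*110 - 5*(5 + 3))) = (6710 - 31870)*((-84 + 15)² + (-9*110 - 5*(5 + 3))) = -25160*((-69)² + (-990 - 5*8)) = -25160*(4761 + (-990 - 40)) = -25160*(4761 - 1030) = -25160*3731 = -93871960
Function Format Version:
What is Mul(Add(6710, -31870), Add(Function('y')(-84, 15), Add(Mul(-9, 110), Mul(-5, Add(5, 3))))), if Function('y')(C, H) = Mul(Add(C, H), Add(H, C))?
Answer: -93871960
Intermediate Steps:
Function('y')(C, H) = Pow(Add(C, H), 2) (Function('y')(C, H) = Mul(Add(C, H), Add(C, H)) = Pow(Add(C, H), 2))
Mul(Add(6710, -31870), Add(Function('y')(-84, 15), Add(Mul(-9, 110), Mul(-5, Add(5, 3))))) = Mul(Add(6710, -31870), Add(Pow(Add(-84, 15), 2), Add(Mul(-9, 110), Mul(-5, Add(5, 3))))) = Mul(-25160, Add(Pow(-69, 2), Add(-990, Mul(-5, 8)))) = Mul(-25160, Add(4761, Add(-990, -40))) = Mul(-25160, Add(4761, -1030)) = Mul(-25160, 3731) = -93871960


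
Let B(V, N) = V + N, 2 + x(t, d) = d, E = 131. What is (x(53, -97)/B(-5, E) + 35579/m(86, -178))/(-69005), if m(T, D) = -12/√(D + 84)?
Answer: 11/966070 + 35579*I*√94/828060 ≈ 1.1386e-5 + 0.41658*I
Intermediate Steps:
x(t, d) = -2 + d
B(V, N) = N + V
m(T, D) = -12/√(84 + D)
(x(53, -97)/B(-5, E) + 35579/m(86, -178))/(-69005) = ((-2 - 97)/(131 - 5) + 35579/((-12/√(84 - 178))))/(-69005) = (-99/126 + 35579/((-(-6)*I*√94/47)))*(-1/69005) = (-99*1/126 + 35579/((-(-6)*I*√94/47)))*(-1/69005) = (-11/14 + 35579/((6*I*√94/47)))*(-1/69005) = (-11/14 + 35579*(-I*√94/12))*(-1/69005) = (-11/14 - 35579*I*√94/12)*(-1/69005) = 11/966070 + 35579*I*√94/828060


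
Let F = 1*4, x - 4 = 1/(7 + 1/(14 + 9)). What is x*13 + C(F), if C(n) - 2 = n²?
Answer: 11639/162 ≈ 71.846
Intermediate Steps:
x = 671/162 (x = 4 + 1/(7 + 1/(14 + 9)) = 4 + 1/(7 + 1/23) = 4 + 1/(162/23) = 4 + 23/162 = 671/162 ≈ 4.1420)
F = 4
C(n) = 2 + n²
x*13 + C(F) = (671/162)*13 + (2 + 4²) = 8723/162 + (2 + 16) = 8723/162 + 18 = 11639/162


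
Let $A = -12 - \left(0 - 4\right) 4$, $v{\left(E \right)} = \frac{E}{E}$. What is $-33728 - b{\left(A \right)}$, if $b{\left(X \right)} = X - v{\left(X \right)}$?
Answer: $-33731$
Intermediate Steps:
$v{\left(E \right)} = 1$
$A = 4$ ($A = -12 - \left(-4\right) 4 = -12 - -16 = -12 + 16 = 4$)
$b{\left(X \right)} = -1 + X$ ($b{\left(X \right)} = X - 1 = -1 + X$)
$-33728 - b{\left(A \right)} = -33728 - \left(-1 + 4\right) = -33728 - 3 = -33731$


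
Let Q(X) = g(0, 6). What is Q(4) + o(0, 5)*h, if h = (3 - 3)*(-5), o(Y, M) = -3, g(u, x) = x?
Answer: 6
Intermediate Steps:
h = 0 (h = 0*(-5) = 0)
Q(X) = 6
Q(4) + o(0, 5)*h = 6 - 3*0 = 6 + 0 = 6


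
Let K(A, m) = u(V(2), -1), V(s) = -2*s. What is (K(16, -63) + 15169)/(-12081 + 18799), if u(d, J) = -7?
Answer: 7581/3359 ≈ 2.2569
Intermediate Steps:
K(A, m) = -7
(K(16, -63) + 15169)/(-12081 + 18799) = (-7 + 15169)/(-12081 + 18799) = 15162/6718 = 15162*(1/6718) = 7581/3359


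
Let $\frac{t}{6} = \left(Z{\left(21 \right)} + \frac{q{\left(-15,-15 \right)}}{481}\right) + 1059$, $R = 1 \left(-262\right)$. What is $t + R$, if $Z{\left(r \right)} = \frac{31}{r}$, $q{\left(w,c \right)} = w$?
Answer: $\frac{20540956}{3367} \approx 6100.7$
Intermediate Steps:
$R = -262$
$t = \frac{21423110}{3367}$ ($t = 6 \left(\left(\frac{31}{21} - \frac{15}{481}\right) + 1059\right) = 6 \left(\frac{14596}{10101} + 1059\right) = 6 \cdot \frac{10711555}{10101} = \frac{21423110}{3367} \approx 6362.7$)
$t + R = \frac{21423110}{3367} - 262 = \frac{20540956}{3367}$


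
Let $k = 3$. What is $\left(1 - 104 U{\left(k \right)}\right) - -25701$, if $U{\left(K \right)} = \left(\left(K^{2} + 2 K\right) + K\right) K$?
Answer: $20086$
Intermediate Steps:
$U{\left(K \right)} = K \left(K^{2} + 3 K\right)$ ($U{\left(K \right)} = \left(K^{2} + 3 K\right) K = K \left(K^{2} + 3 K\right)$)
$\left(1 - 104 U{\left(k \right)}\right) - -25701 = \left(1 - 104 \cdot 3^{2} \left(3 + 3\right)\right) - -25701 = \left(1 - 104 \cdot 9 \cdot 6\right) + 25701 = \left(1 - 5616\right) + 25701 = -5615 + 25701 = 20086$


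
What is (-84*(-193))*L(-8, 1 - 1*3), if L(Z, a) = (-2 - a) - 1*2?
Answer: -32424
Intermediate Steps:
L(Z, a) = -4 - a (L(Z, a) = (-2 - a) - 2 = -4 - a)
(-84*(-193))*L(-8, 1 - 1*3) = (-84*(-193))*(-4 - (1 - 1*3)) = 16212*(-4 - (1 - 3)) = 16212*(-4 - 1*(-2)) = 16212*(-4 + 2) = 16212*(-2) = -32424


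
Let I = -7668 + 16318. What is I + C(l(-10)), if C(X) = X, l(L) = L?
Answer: 8640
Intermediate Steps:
I = 8650
I + C(l(-10)) = 8650 - 10 = 8640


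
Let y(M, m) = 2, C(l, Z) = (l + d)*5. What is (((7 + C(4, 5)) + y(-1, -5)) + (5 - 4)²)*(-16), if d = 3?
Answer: -720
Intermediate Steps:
C(l, Z) = 15 + 5*l (C(l, Z) = (l + 3)*5 = (3 + l)*5 = 15 + 5*l)
(((7 + C(4, 5)) + y(-1, -5)) + (5 - 4)²)*(-16) = (((7 + (15 + 5*4)) + 2) + (5 - 4)²)*(-16) = (((7 + (15 + 20)) + 2) + 1²)*(-16) = (((7 + 35) + 2) + 1)*(-16) = ((42 + 2) + 1)*(-16) = (44 + 1)*(-16) = 45*(-16) = -720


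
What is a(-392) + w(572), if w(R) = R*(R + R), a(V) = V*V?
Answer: 808032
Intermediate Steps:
a(V) = V**2
w(R) = 2*R**2 (w(R) = R*(2*R) = 2*R**2)
a(-392) + w(572) = (-392)**2 + 2*572**2 = 153664 + 2*327184 = 153664 + 654368 = 808032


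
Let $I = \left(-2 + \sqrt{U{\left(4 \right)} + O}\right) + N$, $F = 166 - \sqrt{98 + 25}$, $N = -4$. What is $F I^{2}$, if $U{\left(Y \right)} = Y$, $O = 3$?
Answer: $\left(6 - \sqrt{7}\right)^{2} \left(166 - \sqrt{123}\right) \approx 1742.9$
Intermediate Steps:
$F = 166 - \sqrt{123} \approx 154.91$
$I = -6 + \sqrt{7}$ ($I = \left(-2 + \sqrt{4 + 3}\right) - 4 = \left(-2 + \sqrt{7}\right) - 4 = -6 + \sqrt{7} \approx -3.3542$)
$F I^{2} = \left(166 - \sqrt{123}\right) \left(-6 + \sqrt{7}\right)^{2} = \left(-6 + \sqrt{7}\right)^{2} \left(166 - \sqrt{123}\right)$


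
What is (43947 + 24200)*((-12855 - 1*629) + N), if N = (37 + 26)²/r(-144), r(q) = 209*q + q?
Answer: -147024494767/160 ≈ -9.1890e+8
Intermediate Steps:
r(q) = 210*q
N = -21/160 (N = (37 + 26)²/((210*(-144))) = 63²/(-30240) = 3969*(-1/30240) = -21/160 ≈ -0.13125)
(43947 + 24200)*((-12855 - 1*629) + N) = (43947 + 24200)*((-12855 - 1*629) - 21/160) = 68147*((-12855 - 629) - 21/160) = 68147*(-13484 - 21/160) = 68147*(-2157461/160) = -147024494767/160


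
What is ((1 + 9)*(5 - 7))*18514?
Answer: -370280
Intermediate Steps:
((1 + 9)*(5 - 7))*18514 = (10*(-2))*18514 = -20*18514 = -370280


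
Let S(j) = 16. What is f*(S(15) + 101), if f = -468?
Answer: -54756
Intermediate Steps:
f*(S(15) + 101) = -468*(16 + 101) = -468*117 = -54756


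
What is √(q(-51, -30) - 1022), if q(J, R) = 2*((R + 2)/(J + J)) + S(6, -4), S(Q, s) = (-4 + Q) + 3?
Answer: I*√2643789/51 ≈ 31.882*I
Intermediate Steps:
S(Q, s) = -1 + Q
q(J, R) = 5 + (2 + R)/J (q(J, R) = 2*((R + 2)/(J + J)) + (-1 + 6) = 2*((2 + R)/((2*J))) + 5 = 2*((2 + R)*(1/(2*J))) + 5 = 2*((2 + R)/(2*J)) + 5 = (2 + R)/J + 5 = 5 + (2 + R)/J)
√(q(-51, -30) - 1022) = √((2 - 30 + 5*(-51))/(-51) - 1022) = √(-(2 - 30 - 255)/51 - 1022) = √(-1/51*(-283) - 1022) = √(283/51 - 1022) = √(-51839/51) = I*√2643789/51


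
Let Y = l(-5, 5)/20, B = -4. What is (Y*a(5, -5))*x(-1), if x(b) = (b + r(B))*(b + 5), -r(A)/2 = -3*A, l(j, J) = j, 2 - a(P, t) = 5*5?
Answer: -575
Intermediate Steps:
a(P, t) = -23 (a(P, t) = 2 - 5*5 = 2 - 1*25 = 2 - 25 = -23)
r(A) = 6*A (r(A) = -(-6)*A = 6*A)
x(b) = (-24 + b)*(5 + b) (x(b) = (b + 6*(-4))*(b + 5) = (b - 24)*(5 + b) = (-24 + b)*(5 + b))
Y = -¼ (Y = -5/20 = -5*1/20 = -¼ ≈ -0.25000)
(Y*a(5, -5))*x(-1) = (-¼*(-23))*(-120 + (-1)² - 19*(-1)) = 23*(-120 + 1 + 19)/4 = (23/4)*(-100) = -575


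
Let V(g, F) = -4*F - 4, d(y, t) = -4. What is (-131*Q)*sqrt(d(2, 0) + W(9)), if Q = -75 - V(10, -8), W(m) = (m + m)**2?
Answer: 107944*sqrt(5) ≈ 2.4137e+5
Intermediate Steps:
W(m) = 4*m**2 (W(m) = (2*m)**2 = 4*m**2)
V(g, F) = -4 - 4*F
Q = -103 (Q = -75 - (-4 - 4*(-8)) = -75 - (-4 + 32) = -75 - 1*28 = -75 - 28 = -103)
(-131*Q)*sqrt(d(2, 0) + W(9)) = (-131*(-103))*sqrt(-4 + 4*9**2) = 13493*sqrt(-4 + 4*81) = 13493*sqrt(-4 + 324) = 13493*sqrt(320) = 13493*(8*sqrt(5)) = 107944*sqrt(5)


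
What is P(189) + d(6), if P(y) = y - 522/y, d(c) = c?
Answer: 4037/21 ≈ 192.24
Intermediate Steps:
P(189) + d(6) = (189 - 522/189) + 6 = (189 - 522*1/189) + 6 = (189 - 58/21) + 6 = 3911/21 + 6 = 4037/21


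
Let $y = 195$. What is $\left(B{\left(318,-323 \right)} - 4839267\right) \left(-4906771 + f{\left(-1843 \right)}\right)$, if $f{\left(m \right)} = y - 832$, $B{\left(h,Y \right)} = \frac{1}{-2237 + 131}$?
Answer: $\frac{25006915244656312}{1053} \approx 2.3748 \cdot 10^{13}$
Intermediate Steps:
$B{\left(h,Y \right)} = - \frac{1}{2106}$ ($B{\left(h,Y \right)} = \frac{1}{-2106} = - \frac{1}{2106}$)
$f{\left(m \right)} = -637$ ($f{\left(m \right)} = 195 - 832 = -637$)
$\left(B{\left(318,-323 \right)} - 4839267\right) \left(-4906771 + f{\left(-1843 \right)}\right) = \left(- \frac{1}{2106} - 4839267\right) \left(-4906771 - 637\right) = \left(- \frac{10191496303}{2106}\right) \left(-4907408\right) = \frac{25006915244656312}{1053}$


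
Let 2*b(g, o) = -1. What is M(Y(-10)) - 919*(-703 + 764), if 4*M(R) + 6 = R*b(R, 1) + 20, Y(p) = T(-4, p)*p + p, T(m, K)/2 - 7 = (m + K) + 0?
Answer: -224287/4 ≈ -56072.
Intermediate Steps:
T(m, K) = 14 + 2*K + 2*m (T(m, K) = 14 + 2*((m + K) + 0) = 14 + 2*((K + m) + 0) = 14 + 2*(K + m) = 14 + (2*K + 2*m) = 14 + 2*K + 2*m)
Y(p) = p + p*(6 + 2*p) (Y(p) = (14 + 2*p + 2*(-4))*p + p = (14 + 2*p - 8)*p + p = (6 + 2*p)*p + p = p*(6 + 2*p) + p = p + p*(6 + 2*p))
b(g, o) = -½ (b(g, o) = (½)*(-1) = -½)
M(R) = 7/2 - R/8 (M(R) = -3/2 + (R*(-½) + 20)/4 = -3/2 + (-R/2 + 20)/4 = -3/2 + (20 - R/2)/4 = -3/2 + (5 - R/8) = 7/2 - R/8)
M(Y(-10)) - 919*(-703 + 764) = (7/2 - (-5)*(7 + 2*(-10))/4) - 919*(-703 + 764) = (7/2 - (-5)*(7 - 20)/4) - 919*61 = (7/2 - (-5)*(-13)/4) - 56059 = (7/2 - ⅛*130) - 56059 = (7/2 - 65/4) - 56059 = -51/4 - 56059 = -224287/4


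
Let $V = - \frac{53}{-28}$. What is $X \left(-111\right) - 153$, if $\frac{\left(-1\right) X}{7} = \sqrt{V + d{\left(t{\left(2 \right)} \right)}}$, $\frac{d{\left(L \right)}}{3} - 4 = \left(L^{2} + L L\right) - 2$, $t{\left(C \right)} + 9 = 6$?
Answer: $-153 + \frac{111 \sqrt{12131}}{2} \approx 5959.8$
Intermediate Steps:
$t{\left(C \right)} = -3$ ($t{\left(C \right)} = -9 + 6 = -3$)
$d{\left(L \right)} = 6 + 6 L^{2}$ ($d{\left(L \right)} = 12 + 3 \left(\left(L^{2} + L L\right) - 2\right) = 12 + 3 \left(\left(L^{2} + L^{2}\right) - 2\right) = 12 + 3 \left(2 L^{2} - 2\right) = 12 + 3 \left(-2 + 2 L^{2}\right) = 12 + \left(-6 + 6 L^{2}\right) = 6 + 6 L^{2}$)
$V = \frac{53}{28}$ ($V = \left(-53\right) \left(- \frac{1}{28}\right) = \frac{53}{28} \approx 1.8929$)
$X = - \frac{\sqrt{12131}}{2}$ ($X = - 7 \sqrt{\frac{53}{28} + \left(6 + 6 \left(-3\right)^{2}\right)} = - 7 \sqrt{\frac{53}{28} + \left(6 + 6 \cdot 9\right)} = - 7 \sqrt{\frac{53}{28} + \left(6 + 54\right)} = - 7 \sqrt{\frac{53}{28} + 60} = - 7 \sqrt{\frac{1733}{28}} = - 7 \frac{\sqrt{12131}}{14} = - \frac{\sqrt{12131}}{2} \approx -55.07$)
$X \left(-111\right) - 153 = - \frac{\sqrt{12131}}{2} \left(-111\right) - 153 = \frac{111 \sqrt{12131}}{2} - 153 = -153 + \frac{111 \sqrt{12131}}{2}$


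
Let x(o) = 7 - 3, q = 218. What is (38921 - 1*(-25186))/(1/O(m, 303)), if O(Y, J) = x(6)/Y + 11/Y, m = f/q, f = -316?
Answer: -104814945/158 ≈ -6.6339e+5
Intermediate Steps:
x(o) = 4
m = -158/109 (m = -316/218 = -316*1/218 = -158/109 ≈ -1.4495)
O(Y, J) = 15/Y (O(Y, J) = 4/Y + 11/Y = 15/Y)
(38921 - 1*(-25186))/(1/O(m, 303)) = (38921 - 1*(-25186))/(1/(15/(-158/109))) = (38921 + 25186)/(1/(15*(-109/158))) = 64107/(1/(-1635/158)) = 64107/(-158/1635) = 64107*(-1635/158) = -104814945/158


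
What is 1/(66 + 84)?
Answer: 1/150 ≈ 0.0066667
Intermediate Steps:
1/(66 + 84) = 1/150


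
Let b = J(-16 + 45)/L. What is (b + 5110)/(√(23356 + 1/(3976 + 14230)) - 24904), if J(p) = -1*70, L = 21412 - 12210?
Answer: -10659973693630800/51950368432698559 - 70533225*√860171472158/51950368432698559 ≈ -0.20645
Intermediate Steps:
L = 9202
J(p) = -70
b = -35/4601 (b = -70/9202 = -70*1/9202 = -35/4601 ≈ -0.0076070)
(b + 5110)/(√(23356 + 1/(3976 + 14230)) - 24904) = (-35/4601 + 5110)/(√(23356 + 1/(3976 + 14230)) - 24904) = 23511075/(4601*(√(23356 + 1/18206) - 24904)) = 23511075/(4601*(√(425219337/18206) - 24904)) = 23511075/(4601*(3*√860171472158/18206 - 24904)) = 23511075/(4601*(-24904 + 3*√860171472158/18206))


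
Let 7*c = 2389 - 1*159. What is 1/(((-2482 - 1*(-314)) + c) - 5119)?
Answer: -7/48779 ≈ -0.00014350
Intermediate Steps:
c = 2230/7 (c = (2389 - 1*159)/7 = (2389 - 159)/7 = (1/7)*2230 = 2230/7 ≈ 318.57)
1/(((-2482 - 1*(-314)) + c) - 5119) = 1/(((-2482 - 1*(-314)) + 2230/7) - 5119) = 1/(((-2482 + 314) + 2230/7) - 5119) = 1/((-2168 + 2230/7) - 5119) = 1/(-12946/7 - 5119) = 1/(-48779/7) = -7/48779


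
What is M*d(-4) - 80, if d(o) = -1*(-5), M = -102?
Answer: -590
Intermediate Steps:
d(o) = 5
M*d(-4) - 80 = -102*5 - 80 = -510 - 80 = -590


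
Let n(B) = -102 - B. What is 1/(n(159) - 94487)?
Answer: -1/94748 ≈ -1.0554e-5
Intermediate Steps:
1/(n(159) - 94487) = 1/((-102 - 1*159) - 94487) = 1/((-102 - 159) - 94487) = 1/(-261 - 94487) = 1/(-94748) = -1/94748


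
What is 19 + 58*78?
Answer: 4543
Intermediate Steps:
19 + 58*78 = 19 + 4524 = 4543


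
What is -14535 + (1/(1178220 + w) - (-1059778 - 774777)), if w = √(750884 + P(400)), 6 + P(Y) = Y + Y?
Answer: 1263277353233776330/694100808361 - √751678/1388201616722 ≈ 1.8200e+6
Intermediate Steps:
P(Y) = -6 + 2*Y (P(Y) = -6 + (Y + Y) = -6 + 2*Y)
w = √751678 (w = √(750884 + (-6 + 2*400)) = √(750884 + (-6 + 800)) = √(750884 + 794) = √751678 ≈ 866.99)
-14535 + (1/(1178220 + w) - (-1059778 - 774777)) = -14535 + (1/(1178220 + √751678) - (-1059778 - 774777)) = -14535 + (1/(1178220 + √751678) - 1*(-1834555)) = -14535 + (1/(1178220 + √751678) + 1834555) = -14535 + (1834555 + 1/(1178220 + √751678)) = 1820020 + 1/(1178220 + √751678)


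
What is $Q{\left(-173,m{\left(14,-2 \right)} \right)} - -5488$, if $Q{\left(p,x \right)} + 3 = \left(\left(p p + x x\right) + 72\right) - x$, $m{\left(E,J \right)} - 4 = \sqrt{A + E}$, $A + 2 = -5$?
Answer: $35505 + 7 \sqrt{7} \approx 35524.0$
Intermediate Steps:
$A = -7$ ($A = -2 - 5 = -7$)
$m{\left(E,J \right)} = 4 + \sqrt{-7 + E}$
$Q{\left(p,x \right)} = 69 + p^{2} + x^{2} - x$ ($Q{\left(p,x \right)} = -3 - \left(-72 + x - p p - x x\right) = -3 - \left(-72 + x - p^{2} - x^{2}\right) = -3 + \left(72 + p^{2} + x^{2} - x\right) = 69 + p^{2} + x^{2} - x$)
$Q{\left(-173,m{\left(14,-2 \right)} \right)} - -5488 = \left(69 + \left(-173\right)^{2} + \left(4 + \sqrt{-7 + 14}\right)^{2} - \left(4 + \sqrt{-7 + 14}\right)\right) - -5488 = \left(69 + 29929 + \left(4 + \sqrt{7}\right)^{2} - \left(4 + \sqrt{7}\right)\right) + 5488 = \left(29994 + \left(4 + \sqrt{7}\right)^{2} - \sqrt{7}\right) + 5488 = 35482 + \left(4 + \sqrt{7}\right)^{2} - \sqrt{7}$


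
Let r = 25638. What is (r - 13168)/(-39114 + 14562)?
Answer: -6235/12276 ≈ -0.50790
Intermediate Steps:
(r - 13168)/(-39114 + 14562) = (25638 - 13168)/(-39114 + 14562) = 12470/(-24552) = 12470*(-1/24552) = -6235/12276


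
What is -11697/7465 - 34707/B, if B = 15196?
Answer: -436835367/113438140 ≈ -3.8509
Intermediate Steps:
-11697/7465 - 34707/B = -11697/7465 - 34707/15196 = -436835367/113438140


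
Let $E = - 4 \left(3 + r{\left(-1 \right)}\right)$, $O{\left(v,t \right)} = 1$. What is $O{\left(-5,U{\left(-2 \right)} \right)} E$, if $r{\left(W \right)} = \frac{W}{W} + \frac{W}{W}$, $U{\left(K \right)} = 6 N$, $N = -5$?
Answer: $-20$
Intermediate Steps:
$U{\left(K \right)} = -30$ ($U{\left(K \right)} = 6 \left(-5\right) = -30$)
$r{\left(W \right)} = 2$ ($r{\left(W \right)} = 1 + 1 = 2$)
$E = -20$ ($E = - 4 \left(3 + 2\right) = \left(-4\right) 5 = -20$)
$O{\left(-5,U{\left(-2 \right)} \right)} E = 1 \left(-20\right) = -20$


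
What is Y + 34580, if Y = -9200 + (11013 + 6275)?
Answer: 42668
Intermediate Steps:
Y = 8088 (Y = -9200 + 17288 = 8088)
Y + 34580 = 8088 + 34580 = 42668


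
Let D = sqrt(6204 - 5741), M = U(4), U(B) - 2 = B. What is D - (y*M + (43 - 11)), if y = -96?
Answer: 544 + sqrt(463) ≈ 565.52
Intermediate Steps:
U(B) = 2 + B
M = 6 (M = 2 + 4 = 6)
D = sqrt(463) ≈ 21.517
D - (y*M + (43 - 11)) = sqrt(463) - (-96*6 + (43 - 11)) = sqrt(463) - (-576 + 32) = sqrt(463) - 1*(-544) = sqrt(463) + 544 = 544 + sqrt(463)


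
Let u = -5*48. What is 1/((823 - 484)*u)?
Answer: -1/81360 ≈ -1.2291e-5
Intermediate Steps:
u = -240
1/((823 - 484)*u) = 1/((823 - 484)*(-240)) = -1/240/339 = (1/339)*(-1/240) = -1/81360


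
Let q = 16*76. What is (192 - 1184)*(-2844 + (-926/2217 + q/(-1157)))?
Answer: 7240432902080/2565069 ≈ 2.8227e+6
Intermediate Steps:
q = 1216
(192 - 1184)*(-2844 + (-926/2217 + q/(-1157))) = (192 - 1184)*(-2844 + (-926/2217 + 1216/(-1157))) = -992*(-2844 + (-926*1/2217 + 1216*(-1/1157))) = -992*(-2844 + (-926/2217 - 1216/1157)) = -992*(-2844 - 3767254/2565069) = -992*(-7298823490/2565069) = 7240432902080/2565069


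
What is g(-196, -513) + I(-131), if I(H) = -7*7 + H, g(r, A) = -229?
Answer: -409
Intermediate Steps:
I(H) = -49 + H
g(-196, -513) + I(-131) = -229 + (-49 - 131) = -229 - 180 = -409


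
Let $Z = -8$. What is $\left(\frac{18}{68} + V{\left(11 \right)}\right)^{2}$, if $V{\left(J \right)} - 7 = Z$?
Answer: $\frac{625}{1156} \approx 0.54066$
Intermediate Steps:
$V{\left(J \right)} = -1$ ($V{\left(J \right)} = 7 - 8 = -1$)
$\left(\frac{18}{68} + V{\left(11 \right)}\right)^{2} = \left(\frac{18}{68} - 1\right)^{2} = \left(18 \cdot \frac{1}{68} - 1\right)^{2} = \left(\frac{9}{34} - 1\right)^{2} = \left(- \frac{25}{34}\right)^{2} = \frac{625}{1156}$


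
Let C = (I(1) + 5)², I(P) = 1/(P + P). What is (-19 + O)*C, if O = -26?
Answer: -5445/4 ≈ -1361.3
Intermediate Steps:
I(P) = 1/(2*P)
C = 121/4 (C = ((½)/1 + 5)² = ((½)*1 + 5)² = (½ + 5)² = (11/2)² = 121/4 ≈ 30.250)
(-19 + O)*C = (-19 - 26)*(121/4) = -45*121/4 = -5445/4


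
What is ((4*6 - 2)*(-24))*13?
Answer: -6864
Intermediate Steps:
((4*6 - 2)*(-24))*13 = ((24 - 2)*(-24))*13 = (22*(-24))*13 = -528*13 = -6864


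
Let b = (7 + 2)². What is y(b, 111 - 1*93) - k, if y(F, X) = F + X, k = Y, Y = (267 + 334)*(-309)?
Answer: 185808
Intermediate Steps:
b = 81 (b = 9² = 81)
Y = -185709 (Y = 601*(-309) = -185709)
k = -185709
y(b, 111 - 1*93) - k = (81 + (111 - 1*93)) - 1*(-185709) = (81 + (111 - 93)) + 185709 = (81 + 18) + 185709 = 99 + 185709 = 185808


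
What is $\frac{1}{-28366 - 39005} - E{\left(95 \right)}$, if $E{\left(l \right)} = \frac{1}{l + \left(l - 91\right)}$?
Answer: $- \frac{22490}{2223243} \approx -0.010116$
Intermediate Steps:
$E{\left(l \right)} = \frac{1}{-91 + 2 l}$ ($E{\left(l \right)} = \frac{1}{l + \left(l - 91\right)} = \frac{1}{l + \left(-91 + l\right)} = \frac{1}{-91 + 2 l}$)
$\frac{1}{-28366 - 39005} - E{\left(95 \right)} = \frac{1}{-28366 - 39005} - \frac{1}{-91 + 2 \cdot 95} = \frac{1}{-67371} - \frac{1}{-91 + 190} = - \frac{1}{67371} - \frac{1}{99} = - \frac{22490}{2223243}$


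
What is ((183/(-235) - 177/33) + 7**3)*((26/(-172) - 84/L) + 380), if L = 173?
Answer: 4914810807759/38459630 ≈ 1.2779e+5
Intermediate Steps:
((183/(-235) - 177/33) + 7**3)*((26/(-172) - 84/L) + 380) = ((183/(-235) - 177/33) + 7**3)*((26/(-172) - 84/173) + 380) = ((183*(-1/235) - 177*1/33) + 343)*((26*(-1/172) - 84*1/173) + 380) = ((-183/235 - 59/11) + 343)*((-13/86 - 84/173) + 380) = (-15878/2585 + 343)*(-9473/14878 + 380) = (870777/2585)*(5644167/14878) = 4914810807759/38459630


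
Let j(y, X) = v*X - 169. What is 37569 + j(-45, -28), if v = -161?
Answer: 41908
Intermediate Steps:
j(y, X) = -169 - 161*X (j(y, X) = -161*X - 169 = -169 - 161*X)
37569 + j(-45, -28) = 37569 + (-169 - 161*(-28)) = 37569 + (-169 + 4508) = 37569 + 4339 = 41908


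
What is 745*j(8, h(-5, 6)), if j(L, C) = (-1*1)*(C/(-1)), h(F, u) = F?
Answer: -3725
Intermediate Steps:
j(L, C) = C (j(L, C) = -C*(-1) = -(-1)*C = C)
745*j(8, h(-5, 6)) = 745*(-5) = -3725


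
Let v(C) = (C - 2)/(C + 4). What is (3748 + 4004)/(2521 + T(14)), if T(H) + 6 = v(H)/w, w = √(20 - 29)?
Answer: 92894040/30137837 + 8208*I/30137837 ≈ 3.0823 + 0.00027235*I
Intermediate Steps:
v(C) = (-2 + C)/(4 + C)
w = 3*I (w = √(-9) = 3*I ≈ 3.0*I)
T(H) = -6 - I*(-2 + H)/(3*(4 + H)) (T(H) = -6 + ((-2 + H)/(4 + H))/((3*I)) = -6 + ((-2 + H)/(4 + H))*(-I/3) = -6 - I*(-2 + H)/(3*(4 + H)))
(3748 + 4004)/(2521 + T(14)) = (3748 + 4004)/(2521 + (-72 - 18*14 + I*(2 - 1*14))/(3*(4 + 14))) = 7752/(2521 + (⅓)*(-72 - 252 + I*(2 - 14))/18) = 7752/(2521 + (⅓)*(1/18)*(-72 - 252 + I*(-12))) = 7752/(2521 + (⅓)*(1/18)*(-72 - 252 - 12*I)) = 7752/(2521 + (⅓)*(1/18)*(-324 - 12*I)) = 7752/(2521 + (-6 - 2*I/9)) = 7752/(2515 - 2*I/9) = 7752*(81*(2515 + 2*I/9)/512343229) = 36936*(2515 + 2*I/9)/30137837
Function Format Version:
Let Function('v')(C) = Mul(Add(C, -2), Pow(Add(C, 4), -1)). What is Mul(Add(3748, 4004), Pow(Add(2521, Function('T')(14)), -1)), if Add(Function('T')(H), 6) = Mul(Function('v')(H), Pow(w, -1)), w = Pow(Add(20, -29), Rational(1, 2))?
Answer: Add(Rational(92894040, 30137837), Mul(Rational(8208, 30137837), I)) ≈ Add(3.0823, Mul(0.00027235, I))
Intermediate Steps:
Function('v')(C) = Mul(Pow(Add(4, C), -1), Add(-2, C)) (Function('v')(C) = Mul(Add(-2, C), Pow(Add(4, C), -1)) = Mul(Pow(Add(4, C), -1), Add(-2, C)))
w = Mul(3, I) (w = Pow(-9, Rational(1, 2)) = Mul(3, I) ≈ Mul(3.0000, I))
Function('T')(H) = Add(-6, Mul(Rational(-1, 3), I, Pow(Add(4, H), -1), Add(-2, H))) (Function('T')(H) = Add(-6, Mul(Mul(Pow(Add(4, H), -1), Add(-2, H)), Pow(Mul(3, I), -1))) = Add(-6, Mul(Mul(Pow(Add(4, H), -1), Add(-2, H)), Mul(Rational(-1, 3), I))) = Add(-6, Mul(Rational(-1, 3), I, Pow(Add(4, H), -1), Add(-2, H))))
Mul(Add(3748, 4004), Pow(Add(2521, Function('T')(14)), -1)) = Mul(Add(3748, 4004), Pow(Add(2521, Mul(Rational(1, 3), Pow(Add(4, 14), -1), Add(-72, Mul(-18, 14), Mul(I, Add(2, Mul(-1, 14)))))), -1)) = Mul(7752, Pow(Add(2521, Mul(Rational(1, 3), Pow(18, -1), Add(-72, -252, Mul(I, Add(2, -14))))), -1)) = Mul(7752, Pow(Add(2521, Mul(Rational(1, 3), Rational(1, 18), Add(-72, -252, Mul(I, -12)))), -1)) = Mul(7752, Pow(Add(2521, Mul(Rational(1, 3), Rational(1, 18), Add(-72, -252, Mul(-12, I)))), -1)) = Mul(7752, Pow(Add(2521, Mul(Rational(1, 3), Rational(1, 18), Add(-324, Mul(-12, I)))), -1)) = Mul(7752, Pow(Add(2521, Add(-6, Mul(Rational(-2, 9), I))), -1)) = Mul(7752, Pow(Add(2515, Mul(Rational(-2, 9), I)), -1)) = Mul(7752, Mul(Rational(81, 512343229), Add(2515, Mul(Rational(2, 9), I)))) = Mul(Rational(36936, 30137837), Add(2515, Mul(Rational(2, 9), I)))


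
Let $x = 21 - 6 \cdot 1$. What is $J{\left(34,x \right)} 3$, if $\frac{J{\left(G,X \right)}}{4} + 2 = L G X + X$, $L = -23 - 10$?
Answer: $-201804$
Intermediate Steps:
$L = -33$
$x = 15$ ($x = 21 - 6 = 15$)
$J{\left(G,X \right)} = -8 + 4 X - 132 G X$ ($J{\left(G,X \right)} = -8 + 4 \left(- 33 G X + X\right) = -8 + 4 \left(X - 33 G X\right) = -8 - \left(- 4 X + 132 G X\right) = -8 + 4 X - 132 G X$)
$J{\left(34,x \right)} 3 = \left(-8 + 4 \cdot 15 - 4488 \cdot 15\right) 3 = \left(-8 + 60 - 67320\right) 3 = \left(-67268\right) 3 = -201804$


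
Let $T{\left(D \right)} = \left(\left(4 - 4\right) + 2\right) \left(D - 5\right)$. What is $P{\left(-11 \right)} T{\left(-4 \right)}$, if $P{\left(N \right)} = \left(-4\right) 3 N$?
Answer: $-2376$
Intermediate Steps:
$P{\left(N \right)} = - 12 N$
$T{\left(D \right)} = -10 + 2 D$ ($T{\left(D \right)} = \left(\left(4 - 4\right) + 2\right) \left(-5 + D\right) = \left(0 + 2\right) \left(-5 + D\right) = 2 \left(-5 + D\right) = -10 + 2 D$)
$P{\left(-11 \right)} T{\left(-4 \right)} = \left(-12\right) \left(-11\right) \left(-10 + 2 \left(-4\right)\right) = 132 \left(-10 - 8\right) = 132 \left(-18\right) = -2376$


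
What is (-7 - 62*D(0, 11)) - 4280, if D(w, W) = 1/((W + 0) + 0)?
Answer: -47219/11 ≈ -4292.6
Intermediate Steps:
D(w, W) = 1/W (D(w, W) = 1/(W + 0) = 1/W)
(-7 - 62*D(0, 11)) - 4280 = (-7 - 62/11) - 4280 = -139/11 - 4280 = -47219/11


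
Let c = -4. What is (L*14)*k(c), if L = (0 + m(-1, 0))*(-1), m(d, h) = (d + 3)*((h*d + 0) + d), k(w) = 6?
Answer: 168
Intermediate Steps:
m(d, h) = (3 + d)*(d + d*h) (m(d, h) = (3 + d)*((d*h + 0) + d) = (3 + d)*(d*h + d) = (3 + d)*(d + d*h))
L = 2 (L = (0 - (3 - 1 + 3*0 - 1*0))*(-1) = (0 - (3 - 1 + 0 + 0))*(-1) = (0 - 1*2)*(-1) = (0 - 2)*(-1) = -2*(-1) = 2)
(L*14)*k(c) = (2*14)*6 = 28*6 = 168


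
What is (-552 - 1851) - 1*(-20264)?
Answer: 17861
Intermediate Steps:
(-552 - 1851) - 1*(-20264) = -2403 + 20264 = 17861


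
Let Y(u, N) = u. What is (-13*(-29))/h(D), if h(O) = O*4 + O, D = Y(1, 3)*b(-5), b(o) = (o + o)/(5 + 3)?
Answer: -1508/25 ≈ -60.320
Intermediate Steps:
b(o) = o/4 (b(o) = (2*o)/8 = (2*o)*(1/8) = o/4)
D = -5/4 (D = 1*((1/4)*(-5)) = 1*(-5/4) = -5/4 ≈ -1.2500)
h(O) = 5*O (h(O) = 4*O + O = 5*O)
(-13*(-29))/h(D) = (-13*(-29))/((5*(-5/4))) = 377/(-25/4) = 377*(-4/25) = -1508/25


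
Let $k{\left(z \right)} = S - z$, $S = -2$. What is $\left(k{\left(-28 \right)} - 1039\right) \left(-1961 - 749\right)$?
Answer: $2745230$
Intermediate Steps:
$k{\left(z \right)} = -2 - z$
$\left(k{\left(-28 \right)} - 1039\right) \left(-1961 - 749\right) = \left(\left(-2 - -28\right) - 1039\right) \left(-1961 - 749\right) = \left(\left(-2 + 28\right) - 1039\right) \left(-2710\right) = \left(26 - 1039\right) \left(-2710\right) = \left(-1013\right) \left(-2710\right) = 2745230$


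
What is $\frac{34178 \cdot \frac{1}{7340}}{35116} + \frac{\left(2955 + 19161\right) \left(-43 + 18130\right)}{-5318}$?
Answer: $- \frac{25775923137163469}{342680539480} \approx -75219.0$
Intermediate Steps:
$\frac{34178 \cdot \frac{1}{7340}}{35116} + \frac{\left(2955 + 19161\right) \left(-43 + 18130\right)}{-5318} = 34178 \cdot \frac{1}{7340} \cdot \frac{1}{35116} + 22116 \cdot 18087 \left(- \frac{1}{5318}\right) = \frac{17089}{3670} \cdot \frac{1}{35116} + 400012092 \left(- \frac{1}{5318}\right) = \frac{17089}{128875720} - \frac{200006046}{2659} = - \frac{25775923137163469}{342680539480}$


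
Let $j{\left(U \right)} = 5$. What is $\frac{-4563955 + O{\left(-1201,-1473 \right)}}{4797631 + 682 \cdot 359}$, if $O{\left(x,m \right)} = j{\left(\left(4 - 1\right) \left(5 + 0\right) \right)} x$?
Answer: $- \frac{1523320}{1680823} \approx -0.90629$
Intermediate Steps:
$O{\left(x,m \right)} = 5 x$
$\frac{-4563955 + O{\left(-1201,-1473 \right)}}{4797631 + 682 \cdot 359} = \frac{-4563955 + 5 \left(-1201\right)}{4797631 + 682 \cdot 359} = \frac{-4563955 - 6005}{4797631 + 244838} = - \frac{4569960}{5042469} = \left(-4569960\right) \frac{1}{5042469} = - \frac{1523320}{1680823}$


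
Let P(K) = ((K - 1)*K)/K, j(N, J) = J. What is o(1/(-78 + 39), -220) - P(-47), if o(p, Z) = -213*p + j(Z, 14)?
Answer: 877/13 ≈ 67.462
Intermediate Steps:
P(K) = -1 + K (P(K) = ((-1 + K)*K)/K = (K*(-1 + K))/K = -1 + K)
o(p, Z) = 14 - 213*p (o(p, Z) = -213*p + 14 = 14 - 213*p)
o(1/(-78 + 39), -220) - P(-47) = (14 - 213/(-78 + 39)) - (-1 - 47) = (14 - 213/(-39)) - 1*(-48) = (14 - 213*(-1/39)) + 48 = (14 + 71/13) + 48 = 253/13 + 48 = 877/13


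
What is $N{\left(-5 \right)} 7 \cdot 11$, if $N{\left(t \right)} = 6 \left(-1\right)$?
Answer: $-462$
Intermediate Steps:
$N{\left(t \right)} = -6$
$N{\left(-5 \right)} 7 \cdot 11 = \left(-6\right) 7 \cdot 11 = \left(-42\right) 11 = -462$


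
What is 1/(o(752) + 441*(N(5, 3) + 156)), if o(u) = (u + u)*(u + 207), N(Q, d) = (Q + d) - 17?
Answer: 1/1507163 ≈ 6.6350e-7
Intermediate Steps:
N(Q, d) = -17 + Q + d
o(u) = 2*u*(207 + u) (o(u) = (2*u)*(207 + u) = 2*u*(207 + u))
1/(o(752) + 441*(N(5, 3) + 156)) = 1/(2*752*(207 + 752) + 441*((-17 + 5 + 3) + 156)) = 1/(2*752*959 + 441*(-9 + 156)) = 1/(1442336 + 441*147) = 1/(1442336 + 64827) = 1/1507163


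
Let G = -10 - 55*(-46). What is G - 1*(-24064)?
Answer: 26584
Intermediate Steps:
G = 2520 (G = -10 + 2530 = 2520)
G - 1*(-24064) = 2520 - 1*(-24064) = 2520 + 24064 = 26584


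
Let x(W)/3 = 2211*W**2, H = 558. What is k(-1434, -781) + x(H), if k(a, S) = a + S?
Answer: 2065275197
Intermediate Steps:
k(a, S) = S + a
x(W) = 6633*W**2 (x(W) = 3*(2211*W**2) = 6633*W**2)
k(-1434, -781) + x(H) = (-781 - 1434) + 6633*558**2 = -2215 + 6633*311364 = -2215 + 2065277412 = 2065275197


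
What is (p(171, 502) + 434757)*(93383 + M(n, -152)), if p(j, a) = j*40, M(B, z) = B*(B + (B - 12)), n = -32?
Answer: 42311616555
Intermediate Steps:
M(B, z) = B*(-12 + 2*B) (M(B, z) = B*(B + (-12 + B)) = B*(-12 + 2*B))
p(j, a) = 40*j
(p(171, 502) + 434757)*(93383 + M(n, -152)) = (40*171 + 434757)*(93383 + 2*(-32)*(-6 - 32)) = (6840 + 434757)*(93383 + 2*(-32)*(-38)) = 441597*(93383 + 2432) = 441597*95815 = 42311616555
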